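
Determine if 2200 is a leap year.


Rules: divisible by 4 AND (not by 100 OR by 400)
2200 ÷ 4 = 550 exactly → divisible by 4
2200 ÷ 100 = 22 exactly → divisible by 100
2200 ÷ 400 = 5 remainder 200 → not divisible by 400
Divisible by 100 but not by 400 → not a leap year

No


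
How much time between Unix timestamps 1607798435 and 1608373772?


Difference = 1608373772 - 1607798435 = 575337 seconds
In hours: 575337 / 3600 ≈ 159.8
In days: 575337 / 86400 ≈ 6.66

575337 seconds (159.8 hours / 6.66 days)


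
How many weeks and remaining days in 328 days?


46 weeks 6 days

Weeks: 328 ÷ 7 = 46 remainder 6


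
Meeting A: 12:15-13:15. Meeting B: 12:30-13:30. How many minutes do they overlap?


45 minutes

Meeting A: 735-795 (in minutes from midnight)
Meeting B: 750-810
Overlap start = max(735, 750) = 750
Overlap end = min(795, 810) = 795
Overlap = max(0, 795 - 750) = 45 min


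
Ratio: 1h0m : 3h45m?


4:15 (0.27)

Duration 1: 60 minutes
Duration 2: 225 minutes
Ratio = 60:225
GCD = 15
Simplified = 4:15
As a decimal: 4/15 ≈ 0.27


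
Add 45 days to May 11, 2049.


Start: May 11, 2049
Add 45 days
May 11 → June 1: 31 - 11 + 1 = 21 days (45 - 21 = 24 left)
June 1 + 24 = June 25, 2049

June 25, 2049


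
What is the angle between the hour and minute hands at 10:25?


162.5°

Hour hand = 10×30 + 25×0.5 = 312.5°
Minute hand = 25×6 = 150°
Difference = |312.5 - 150| = 162.5°


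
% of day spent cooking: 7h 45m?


32.3%

Time: 465 minutes
Day: 1440 minutes
Percentage = (465/1440) × 100 ≈ 32.3%


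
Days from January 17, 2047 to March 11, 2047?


53 days

From January 17, 2047 to March 11, 2047
Rest of January 2047: 31 - 17 = 14
Full months: February 2047 28
Days into March 2047: 11
Total = 14 + 28 + 11 = 53 days


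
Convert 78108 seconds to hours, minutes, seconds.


Hours: 78108 ÷ 3600 = 21 remainder 2508
Minutes: 2508 ÷ 60 = 41 remainder 48
Seconds: 48

21h 41m 48s


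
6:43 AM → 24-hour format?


Input: 6:43 AM
AM hour stays: 6

06:43


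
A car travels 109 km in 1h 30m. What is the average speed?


Distance: 109 km
Time: 1h 30m = 90 min = 90/60 = 3/2 hours
Speed = 109 ÷ (3/2) = 109 × 2 / 3 = 218/3 ≈ 72.7 km/h

72.7 km/h


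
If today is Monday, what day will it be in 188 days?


Sunday

Start: Monday (index 0)
(0 + 188) mod 7
= 188 mod 7
= 6
Index 6 → Sunday


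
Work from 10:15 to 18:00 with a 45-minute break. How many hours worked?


Total time = (18×60+0) - (10×60+15)
= 1080 - 615 = 465 min
Minus break: 465 - 45 = 420 min
= 7h 0m

7h 0m (420 minutes)


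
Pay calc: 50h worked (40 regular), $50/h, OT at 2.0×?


$3000.00

Regular: 40h × $50 = $2000.00
Overtime: 50 - 40 = 10h
OT pay: 10h × $50 × 2.0 = $1000.00
Total = $2000.00 + $1000.00 = $3000.00


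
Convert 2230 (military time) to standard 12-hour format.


10:30 PM

Hour: 22
22 - 12 = 10 → PM


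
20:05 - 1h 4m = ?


Start: 1205 minutes from midnight
Subtract: 64 minutes
Remaining: 1205 - 64 = 1141
Hours: 19, Minutes: 1

19:01


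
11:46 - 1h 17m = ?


Start: 706 minutes from midnight
Subtract: 77 minutes
Remaining: 706 - 77 = 629
Hours: 10, Minutes: 29

10:29


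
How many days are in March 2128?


Month: March (month 3)
March has 31 days

31 days


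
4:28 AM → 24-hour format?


Input: 4:28 AM
AM hour stays: 4

04:28


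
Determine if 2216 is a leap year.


Yes

Rules: divisible by 4 AND (not by 100 OR by 400)
2216 ÷ 4 = 554 exactly → divisible by 4
2216 ÷ 100 = 22 remainder 16 → not divisible by 100
Divisible by 4 but not by 100 → leap year


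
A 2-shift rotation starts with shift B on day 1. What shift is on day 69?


Shifts: A, B
Start: B (index 1)
Day 69: (1 + 69 - 1) mod 2
= 69 mod 2
= 1
Index 1 → shift B

Shift B


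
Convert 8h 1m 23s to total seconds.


Hours: 8 × 3600 = 28800
Minutes: 1 × 60 = 60
Seconds: 23
Total = 28800 + 60 + 23 = 28883

28883 seconds


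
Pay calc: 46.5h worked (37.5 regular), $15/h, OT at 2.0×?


Regular: 37.5h × $15 = $562.50
Overtime: 46.5 - 37.5 = 9.0h
OT pay: 9.0h × $15 × 2.0 = $270.00
Total = $562.50 + $270.00 = $832.50

$832.50


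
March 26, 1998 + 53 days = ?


Start: March 26, 1998
Add 53 days
March 26 → April 1: 31 - 26 + 1 = 6 days (53 - 6 = 47 left)
April 1 → May 1: 30 - 1 + 1 = 30 days (47 - 30 = 17 left)
May 1 + 17 = May 18, 1998

May 18, 1998


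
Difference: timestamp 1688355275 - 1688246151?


Difference = 1688355275 - 1688246151 = 109124 seconds
In hours: 109124 / 3600 ≈ 30.3
In days: 109124 / 86400 ≈ 1.26

109124 seconds (30.3 hours / 1.26 days)


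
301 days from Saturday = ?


Start: Saturday (index 5)
(5 + 301) mod 7
= 306 mod 7
= 5
Index 5 → Saturday

Saturday


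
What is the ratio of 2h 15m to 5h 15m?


Duration 1: 135 minutes
Duration 2: 315 minutes
Ratio = 135:315
GCD = 45
Simplified = 3:7
As a decimal: 3/7 ≈ 0.43

3:7 (0.43)


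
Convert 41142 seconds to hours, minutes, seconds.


11h 25m 42s

Hours: 41142 ÷ 3600 = 11 remainder 1542
Minutes: 1542 ÷ 60 = 25 remainder 42
Seconds: 42


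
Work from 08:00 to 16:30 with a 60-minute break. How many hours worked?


Total time = (16×60+30) - (8×60+0)
= 990 - 480 = 510 min
Minus break: 510 - 60 = 450 min
= 7h 30m

7h 30m (450 minutes)


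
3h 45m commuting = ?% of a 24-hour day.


15.6%

Time: 225 minutes
Day: 1440 minutes
Percentage = (225/1440) × 100 ≈ 15.6%


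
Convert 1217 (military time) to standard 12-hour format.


Hour: 12
12 → 12 PM (noon)

12:17 PM


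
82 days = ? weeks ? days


11 weeks 5 days

Weeks: 82 ÷ 7 = 11 remainder 5


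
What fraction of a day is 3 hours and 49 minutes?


Total minutes: 3×60 + 49 = 229
Day = 24×60 = 1440 minutes
Fraction = 229/1440 ≈ 0.1590
As a percentage: 229/1440 × 100 ≈ 15.90%

0.1590 (15.90%)


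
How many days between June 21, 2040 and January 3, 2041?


From June 21, 2040 to January 3, 2041
Rest of June 2040: 30 - 21 = 9
Full months: July 31, August 31, September 30, October 31, November 30, December 31
Days into January 2041: 3
Total = 9 + 31 + 31 + 30 + 31 + 30 + 31 + 3 = 196 days

196 days


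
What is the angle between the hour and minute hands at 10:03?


76.5°

Hour hand = 10×30 + 3×0.5 = 301.5°
Minute hand = 3×6 = 18°
Difference = |301.5 - 18| = 283.5°
Since > 180°: 360 - 283.5 = 76.5°


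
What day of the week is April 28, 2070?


Zeller's congruence:
q=28, m=4, k=70, j=20
h = (28 + ⌊13×5/5⌋ + 70 + ⌊70/4⌋ + ⌊20/4⌋ - 2×20) mod 7
= (28 + 13 + 70 + 17 + 5 - 40) mod 7
= 93 mod 7 = 2
h=2 → Monday

Monday


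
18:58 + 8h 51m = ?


Start: 1138 minutes from midnight
Add: 531 minutes
Total: 1669 minutes
Hours: 1669 ÷ 60 = 27 remainder 49
27 ≥ 24 → 27 - 24 = 3 (next day)

03:49 (next day)


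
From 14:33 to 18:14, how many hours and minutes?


3h 41m

End time in minutes: 18×60 + 14 = 1094
Start time in minutes: 14×60 + 33 = 873
Difference = 1094 - 873 = 221 minutes
= 3 hours 41 minutes


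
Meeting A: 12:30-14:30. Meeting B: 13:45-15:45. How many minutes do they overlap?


45 minutes

Meeting A: 750-870 (in minutes from midnight)
Meeting B: 825-945
Overlap start = max(750, 825) = 825
Overlap end = min(870, 945) = 870
Overlap = max(0, 870 - 825) = 45 min


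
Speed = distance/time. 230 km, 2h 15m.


Distance: 230 km
Time: 2h 15m = 135 min = 135/60 = 9/4 hours
Speed = 230 ÷ (9/4) = 230 × 4 / 9 = 920/9 ≈ 102.2 km/h

102.2 km/h


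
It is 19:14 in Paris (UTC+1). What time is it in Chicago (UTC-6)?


Time difference = UTC-6 - UTC+1 = -7 hours
New hour = (19 -7) mod 24
= 12 mod 24 = 12
Minutes unchanged → 12:14

12:14


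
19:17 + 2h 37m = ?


Start: 1157 minutes from midnight
Add: 157 minutes
Total: 1314 minutes
Hours: 1314 ÷ 60 = 21 remainder 54

21:54


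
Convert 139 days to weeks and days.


Weeks: 139 ÷ 7 = 19 remainder 6

19 weeks 6 days


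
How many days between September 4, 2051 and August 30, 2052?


361 days

From September 4, 2051 to August 30, 2052
Rest of September 2051: 30 - 4 = 26
Full months: October 31, November 30, December 31, January 31, February 2052 29, March 31, April 30, May 31, June 30, July 31
Days into August 2052: 30
Total = 26 + 31 + 30 + 31 + 31 + 29 + 31 + 30 + 31 + 30 + 31 + 30 = 361 days


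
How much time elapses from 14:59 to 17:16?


2h 17m

End time in minutes: 17×60 + 16 = 1036
Start time in minutes: 14×60 + 59 = 899
Difference = 1036 - 899 = 137 minutes
= 2 hours 17 minutes


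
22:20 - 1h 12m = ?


Start: 1340 minutes from midnight
Subtract: 72 minutes
Remaining: 1340 - 72 = 1268
Hours: 21, Minutes: 8

21:08


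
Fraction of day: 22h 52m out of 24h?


0.9528 (95.28%)

Total minutes: 22×60 + 52 = 1372
Day = 24×60 = 1440 minutes
Fraction = 1372/1440 ≈ 0.9528
As a percentage: 1372/1440 × 100 ≈ 95.28%


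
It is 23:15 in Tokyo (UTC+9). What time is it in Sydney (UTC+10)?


Time difference = UTC+10 - UTC+9 = +1 hours
New hour = (23 + 1) mod 24
= 24 mod 24 = 0
Minutes unchanged → 00:15; 24 ≥ 24 → next day

00:15 (next day)


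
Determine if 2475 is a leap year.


No

Rules: divisible by 4 AND (not by 100 OR by 400)
2475 ÷ 4 = 618 remainder 3 → not divisible by 4
Not divisible by 4 → not a leap year


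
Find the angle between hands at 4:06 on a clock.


Hour hand = 4×30 + 6×0.5 = 123.0°
Minute hand = 6×6 = 36°
Difference = |123.0 - 36| = 87.0°

87.0°


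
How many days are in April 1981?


30 days

Month: April (month 4)
April has 30 days


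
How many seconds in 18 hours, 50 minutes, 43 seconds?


67843 seconds

Hours: 18 × 3600 = 64800
Minutes: 50 × 60 = 3000
Seconds: 43
Total = 64800 + 3000 + 43 = 67843


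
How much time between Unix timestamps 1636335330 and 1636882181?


546851 seconds (151.9 hours / 6.33 days)

Difference = 1636882181 - 1636335330 = 546851 seconds
In hours: 546851 / 3600 ≈ 151.9
In days: 546851 / 86400 ≈ 6.33


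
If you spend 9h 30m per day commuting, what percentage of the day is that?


39.6%

Time: 570 minutes
Day: 1440 minutes
Percentage = (570/1440) × 100 ≈ 39.6%


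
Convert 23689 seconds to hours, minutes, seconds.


Hours: 23689 ÷ 3600 = 6 remainder 2089
Minutes: 2089 ÷ 60 = 34 remainder 49
Seconds: 49

6h 34m 49s


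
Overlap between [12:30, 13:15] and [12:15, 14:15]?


45 minutes

Meeting A: 750-795 (in minutes from midnight)
Meeting B: 735-855
Overlap start = max(750, 735) = 750
Overlap end = min(795, 855) = 795
Overlap = max(0, 795 - 750) = 45 min


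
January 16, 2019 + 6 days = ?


Start: January 16, 2019
Add 6 days
January 16 + 6 = January 22, 2019

January 22, 2019


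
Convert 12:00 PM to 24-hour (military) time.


12:00

Input: 12:00 PM
12 PM → 12 (noon)


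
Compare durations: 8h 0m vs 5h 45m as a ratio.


Duration 1: 480 minutes
Duration 2: 345 minutes
Ratio = 480:345
GCD = 15
Simplified = 32:23
As a decimal: 32/23 ≈ 1.39

32:23 (1.39)


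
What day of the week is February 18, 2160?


Monday

Zeller's congruence:
q=18, m=14, k=59, j=21
h = (18 + ⌊13×15/5⌋ + 59 + ⌊59/4⌋ + ⌊21/4⌋ - 2×21) mod 7
= (18 + 39 + 59 + 14 + 5 - 42) mod 7
= 93 mod 7 = 2
h=2 → Monday


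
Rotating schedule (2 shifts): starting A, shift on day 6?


Shifts: A, B
Start: A (index 0)
Day 6: (0 + 6 - 1) mod 2
= 5 mod 2
= 1
Index 1 → shift B

Shift B


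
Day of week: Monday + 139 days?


Sunday

Start: Monday (index 0)
(0 + 139) mod 7
= 139 mod 7
= 6
Index 6 → Sunday


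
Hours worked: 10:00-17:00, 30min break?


6h 30m (390 minutes)

Total time = (17×60+0) - (10×60+0)
= 1020 - 600 = 420 min
Minus break: 420 - 30 = 390 min
= 6h 30m


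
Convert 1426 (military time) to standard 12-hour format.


2:26 PM

Hour: 14
14 - 12 = 2 → PM


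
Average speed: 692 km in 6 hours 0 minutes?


115.3 km/h

Distance: 692 km
Time: 6 hours
Speed = 692 / 6 ≈ 115.3 km/h


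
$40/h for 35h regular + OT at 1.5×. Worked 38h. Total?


Regular: 35h × $40 = $1400.00
Overtime: 38 - 35 = 3h
OT pay: 3h × $40 × 1.5 = $180.00
Total = $1400.00 + $180.00 = $1580.00

$1580.00


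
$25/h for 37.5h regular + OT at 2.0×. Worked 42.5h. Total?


Regular: 37.5h × $25 = $937.50
Overtime: 42.5 - 37.5 = 5.0h
OT pay: 5.0h × $25 × 2.0 = $250.00
Total = $937.50 + $250.00 = $1187.50

$1187.50


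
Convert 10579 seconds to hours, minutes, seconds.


2h 56m 19s

Hours: 10579 ÷ 3600 = 2 remainder 3379
Minutes: 3379 ÷ 60 = 56 remainder 19
Seconds: 19


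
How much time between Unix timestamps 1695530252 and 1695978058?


447806 seconds (124.4 hours / 5.18 days)

Difference = 1695978058 - 1695530252 = 447806 seconds
In hours: 447806 / 3600 ≈ 124.4
In days: 447806 / 86400 ≈ 5.18


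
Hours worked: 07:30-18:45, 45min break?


10h 30m (630 minutes)

Total time = (18×60+45) - (7×60+30)
= 1125 - 450 = 675 min
Minus break: 675 - 45 = 630 min
= 10h 30m


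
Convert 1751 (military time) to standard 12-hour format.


Hour: 17
17 - 12 = 5 → PM

5:51 PM


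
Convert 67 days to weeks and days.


Weeks: 67 ÷ 7 = 9 remainder 4

9 weeks 4 days


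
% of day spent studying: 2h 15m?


Time: 135 minutes
Day: 1440 minutes
Percentage = (135/1440) × 100 ≈ 9.4%

9.4%


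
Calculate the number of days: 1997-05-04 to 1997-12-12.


222 days

From May 4, 1997 to December 12, 1997
Rest of May 1997: 31 - 4 = 27
Full months: June 30, July 31, August 31, September 30, October 31, November 30
Days into December 1997: 12
Total = 27 + 30 + 31 + 31 + 30 + 31 + 30 + 12 = 222 days


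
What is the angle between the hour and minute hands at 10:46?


Hour hand = 10×30 + 46×0.5 = 323.0°
Minute hand = 46×6 = 276°
Difference = |323.0 - 276| = 47.0°

47.0°


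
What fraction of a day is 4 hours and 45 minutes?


Total minutes: 4×60 + 45 = 285
Day = 24×60 = 1440 minutes
Fraction = 285/1440 ≈ 0.1979
As a percentage: 285/1440 × 100 ≈ 19.79%

0.1979 (19.79%)


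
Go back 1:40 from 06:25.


04:45

Start: 385 minutes from midnight
Subtract: 100 minutes
Remaining: 385 - 100 = 285
Hours: 4, Minutes: 45


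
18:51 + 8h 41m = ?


03:32 (next day)

Start: 1131 minutes from midnight
Add: 521 minutes
Total: 1652 minutes
Hours: 1652 ÷ 60 = 27 remainder 32
27 ≥ 24 → 27 - 24 = 3 (next day)


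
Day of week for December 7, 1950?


Zeller's congruence:
q=7, m=12, k=50, j=19
h = (7 + ⌊13×13/5⌋ + 50 + ⌊50/4⌋ + ⌊19/4⌋ - 2×19) mod 7
= (7 + 33 + 50 + 12 + 4 - 38) mod 7
= 68 mod 7 = 5
h=5 → Thursday

Thursday


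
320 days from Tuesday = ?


Sunday

Start: Tuesday (index 1)
(1 + 320) mod 7
= 321 mod 7
= 6
Index 6 → Sunday


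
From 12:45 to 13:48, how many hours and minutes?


1h 3m

End time in minutes: 13×60 + 48 = 828
Start time in minutes: 12×60 + 45 = 765
Difference = 828 - 765 = 63 minutes
= 1 hours 3 minutes


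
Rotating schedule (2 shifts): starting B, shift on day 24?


Shifts: A, B
Start: B (index 1)
Day 24: (1 + 24 - 1) mod 2
= 24 mod 2
= 0
Index 0 → shift A

Shift A


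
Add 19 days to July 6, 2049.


July 25, 2049

Start: July 6, 2049
Add 19 days
July 6 + 19 = July 25, 2049


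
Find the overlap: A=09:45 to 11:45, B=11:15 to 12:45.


30 minutes

Meeting A: 585-705 (in minutes from midnight)
Meeting B: 675-765
Overlap start = max(585, 675) = 675
Overlap end = min(705, 765) = 705
Overlap = max(0, 705 - 675) = 30 min


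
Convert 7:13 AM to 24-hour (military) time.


07:13

Input: 7:13 AM
AM hour stays: 7


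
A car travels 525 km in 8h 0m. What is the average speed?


65.6 km/h

Distance: 525 km
Time: 8 hours
Speed = 525 / 8 ≈ 65.6 km/h


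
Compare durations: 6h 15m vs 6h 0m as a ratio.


Duration 1: 375 minutes
Duration 2: 360 minutes
Ratio = 375:360
GCD = 15
Simplified = 25:24
As a decimal: 25/24 ≈ 1.04

25:24 (1.04)


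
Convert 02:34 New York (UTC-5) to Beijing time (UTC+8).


Time difference = UTC+8 - UTC-5 = +13 hours
New hour = (2 + 13) mod 24
= 15 mod 24 = 15
Minutes unchanged → 15:34

15:34


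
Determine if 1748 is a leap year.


Yes

Rules: divisible by 4 AND (not by 100 OR by 400)
1748 ÷ 4 = 437 exactly → divisible by 4
1748 ÷ 100 = 17 remainder 48 → not divisible by 100
Divisible by 4 but not by 100 → leap year


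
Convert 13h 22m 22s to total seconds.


Hours: 13 × 3600 = 46800
Minutes: 22 × 60 = 1320
Seconds: 22
Total = 46800 + 1320 + 22 = 48142

48142 seconds


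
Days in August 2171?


31 days

Month: August (month 8)
August has 31 days


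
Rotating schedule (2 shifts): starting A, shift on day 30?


Shifts: A, B
Start: A (index 0)
Day 30: (0 + 30 - 1) mod 2
= 29 mod 2
= 1
Index 1 → shift B

Shift B


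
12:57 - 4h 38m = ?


Start: 777 minutes from midnight
Subtract: 278 minutes
Remaining: 777 - 278 = 499
Hours: 8, Minutes: 19

08:19


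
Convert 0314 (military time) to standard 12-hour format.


3:14 AM

Hour: 3
3 < 12 → AM


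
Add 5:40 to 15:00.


Start: 900 minutes from midnight
Add: 340 minutes
Total: 1240 minutes
Hours: 1240 ÷ 60 = 20 remainder 40

20:40


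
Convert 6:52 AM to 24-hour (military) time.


Input: 6:52 AM
AM hour stays: 6

06:52


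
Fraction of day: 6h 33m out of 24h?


0.2729 (27.29%)

Total minutes: 6×60 + 33 = 393
Day = 24×60 = 1440 minutes
Fraction = 393/1440 ≈ 0.2729
As a percentage: 393/1440 × 100 ≈ 27.29%


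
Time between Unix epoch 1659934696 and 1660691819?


Difference = 1660691819 - 1659934696 = 757123 seconds
In hours: 757123 / 3600 ≈ 210.3
In days: 757123 / 86400 ≈ 8.76

757123 seconds (210.3 hours / 8.76 days)


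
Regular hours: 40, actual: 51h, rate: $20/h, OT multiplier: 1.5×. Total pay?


$1130.00

Regular: 40h × $20 = $800.00
Overtime: 51 - 40 = 11h
OT pay: 11h × $20 × 1.5 = $330.00
Total = $800.00 + $330.00 = $1130.00


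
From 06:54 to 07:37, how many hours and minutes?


End time in minutes: 7×60 + 37 = 457
Start time in minutes: 6×60 + 54 = 414
Difference = 457 - 414 = 43 minutes
= 0 hours 43 minutes

0h 43m


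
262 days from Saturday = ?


Tuesday

Start: Saturday (index 5)
(5 + 262) mod 7
= 267 mod 7
= 1
Index 1 → Tuesday


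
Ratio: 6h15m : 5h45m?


25:23 (1.09)

Duration 1: 375 minutes
Duration 2: 345 minutes
Ratio = 375:345
GCD = 15
Simplified = 25:23
As a decimal: 25/23 ≈ 1.09


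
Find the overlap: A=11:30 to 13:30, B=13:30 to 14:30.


Meeting A: 690-810 (in minutes from midnight)
Meeting B: 810-870
Overlap start = max(690, 810) = 810
Overlap end = min(810, 870) = 810
Overlap = max(0, 810 - 810) = 0 min

0 minutes


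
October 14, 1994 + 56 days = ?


Start: October 14, 1994
Add 56 days
October 14 → November 1: 31 - 14 + 1 = 18 days (56 - 18 = 38 left)
November 1 → December 1: 30 - 1 + 1 = 30 days (38 - 30 = 8 left)
December 1 + 8 = December 9, 1994

December 9, 1994


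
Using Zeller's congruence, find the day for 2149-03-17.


Zeller's congruence:
q=17, m=3, k=49, j=21
h = (17 + ⌊13×4/5⌋ + 49 + ⌊49/4⌋ + ⌊21/4⌋ - 2×21) mod 7
= (17 + 10 + 49 + 12 + 5 - 42) mod 7
= 51 mod 7 = 2
h=2 → Monday

Monday


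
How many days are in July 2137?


Month: July (month 7)
July has 31 days

31 days


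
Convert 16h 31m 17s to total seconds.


59477 seconds

Hours: 16 × 3600 = 57600
Minutes: 31 × 60 = 1860
Seconds: 17
Total = 57600 + 1860 + 17 = 59477


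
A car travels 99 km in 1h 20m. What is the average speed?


Distance: 99 km
Time: 1h 20m = 80 min = 80/60 = 4/3 hours
Speed = 99 ÷ (4/3) = 99 × 3 / 4 = 297/4 ≈ 74.3 km/h

74.3 km/h


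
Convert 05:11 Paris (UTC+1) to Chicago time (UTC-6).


Time difference = UTC-6 - UTC+1 = -7 hours
New hour = (5 -7) mod 24
= -2 mod 24 = 22
Minutes unchanged → 22:11; -2 < 0 → previous day

22:11 (previous day)


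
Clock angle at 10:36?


Hour hand = 10×30 + 36×0.5 = 318.0°
Minute hand = 36×6 = 216°
Difference = |318.0 - 216| = 102.0°

102.0°


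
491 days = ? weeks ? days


70 weeks 1 days

Weeks: 491 ÷ 7 = 70 remainder 1


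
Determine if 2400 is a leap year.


Yes

Rules: divisible by 4 AND (not by 100 OR by 400)
2400 ÷ 4 = 600 exactly → divisible by 4
2400 ÷ 100 = 24 exactly → divisible by 100
2400 ÷ 400 = 6 exactly → divisible by 400
Divisible by 400 → leap year


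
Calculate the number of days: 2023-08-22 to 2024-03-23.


From August 22, 2023 to March 23, 2024
Rest of August 2023: 31 - 22 = 9
Full months: September 30, October 31, November 30, December 31, January 31, February 2024 29
Days into March 2024: 23
Total = 9 + 30 + 31 + 30 + 31 + 31 + 29 + 23 = 214 days

214 days


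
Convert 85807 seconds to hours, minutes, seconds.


23h 50m 7s

Hours: 85807 ÷ 3600 = 23 remainder 3007
Minutes: 3007 ÷ 60 = 50 remainder 7
Seconds: 7


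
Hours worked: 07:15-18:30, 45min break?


10h 30m (630 minutes)

Total time = (18×60+30) - (7×60+15)
= 1110 - 435 = 675 min
Minus break: 675 - 45 = 630 min
= 10h 30m


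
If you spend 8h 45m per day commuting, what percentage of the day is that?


36.5%

Time: 525 minutes
Day: 1440 minutes
Percentage = (525/1440) × 100 ≈ 36.5%


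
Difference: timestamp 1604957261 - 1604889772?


Difference = 1604957261 - 1604889772 = 67489 seconds
In hours: 67489 / 3600 ≈ 18.7
In days: 67489 / 86400 ≈ 0.78

67489 seconds (18.7 hours / 0.78 days)


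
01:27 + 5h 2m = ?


06:29

Start: 87 minutes from midnight
Add: 302 minutes
Total: 389 minutes
Hours: 389 ÷ 60 = 6 remainder 29


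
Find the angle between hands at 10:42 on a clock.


69.0°

Hour hand = 10×30 + 42×0.5 = 321.0°
Minute hand = 42×6 = 252°
Difference = |321.0 - 252| = 69.0°


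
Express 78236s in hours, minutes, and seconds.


21h 43m 56s

Hours: 78236 ÷ 3600 = 21 remainder 2636
Minutes: 2636 ÷ 60 = 43 remainder 56
Seconds: 56


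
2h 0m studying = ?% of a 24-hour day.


Time: 120 minutes
Day: 1440 minutes
Percentage = (120/1440) × 100 ≈ 8.3%

8.3%


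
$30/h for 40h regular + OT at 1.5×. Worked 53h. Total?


$1785.00

Regular: 40h × $30 = $1200.00
Overtime: 53 - 40 = 13h
OT pay: 13h × $30 × 1.5 = $585.00
Total = $1200.00 + $585.00 = $1785.00


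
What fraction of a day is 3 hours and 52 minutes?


0.1611 (16.11%)

Total minutes: 3×60 + 52 = 232
Day = 24×60 = 1440 minutes
Fraction = 232/1440 ≈ 0.1611
As a percentage: 232/1440 × 100 ≈ 16.11%


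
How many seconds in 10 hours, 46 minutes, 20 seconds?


38780 seconds

Hours: 10 × 3600 = 36000
Minutes: 46 × 60 = 2760
Seconds: 20
Total = 36000 + 2760 + 20 = 38780


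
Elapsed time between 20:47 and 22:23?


End time in minutes: 22×60 + 23 = 1343
Start time in minutes: 20×60 + 47 = 1247
Difference = 1343 - 1247 = 96 minutes
= 1 hours 36 minutes

1h 36m


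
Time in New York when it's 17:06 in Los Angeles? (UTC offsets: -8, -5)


Time difference = UTC-5 - UTC-8 = +3 hours
New hour = (17 + 3) mod 24
= 20 mod 24 = 20
Minutes unchanged → 20:06

20:06


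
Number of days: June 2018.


30 days

Month: June (month 6)
June has 30 days


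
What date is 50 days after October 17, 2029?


Start: October 17, 2029
Add 50 days
October 17 → November 1: 31 - 17 + 1 = 15 days (50 - 15 = 35 left)
November 1 → December 1: 30 - 1 + 1 = 30 days (35 - 30 = 5 left)
December 1 + 5 = December 6, 2029

December 6, 2029


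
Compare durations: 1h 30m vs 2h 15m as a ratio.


2:3 (0.67)

Duration 1: 90 minutes
Duration 2: 135 minutes
Ratio = 90:135
GCD = 45
Simplified = 2:3
As a decimal: 2/3 ≈ 0.67


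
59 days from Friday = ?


Start: Friday (index 4)
(4 + 59) mod 7
= 63 mod 7
= 0
Index 0 → Monday

Monday


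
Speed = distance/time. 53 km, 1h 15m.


Distance: 53 km
Time: 1h 15m = 75 min = 75/60 = 5/4 hours
Speed = 53 ÷ (5/4) = 53 × 4 / 5 = 212/5 = 42.4 km/h

42.4 km/h


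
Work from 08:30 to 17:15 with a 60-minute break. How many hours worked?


Total time = (17×60+15) - (8×60+30)
= 1035 - 510 = 525 min
Minus break: 525 - 60 = 465 min
= 7h 45m

7h 45m (465 minutes)


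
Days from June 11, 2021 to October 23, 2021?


134 days

From June 11, 2021 to October 23, 2021
Rest of June 2021: 30 - 11 = 19
Full months: July 31, August 31, September 30
Days into October 2021: 23
Total = 19 + 31 + 31 + 30 + 23 = 134 days


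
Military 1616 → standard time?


Hour: 16
16 - 12 = 4 → PM

4:16 PM


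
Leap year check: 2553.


No

Rules: divisible by 4 AND (not by 100 OR by 400)
2553 ÷ 4 = 638 remainder 1 → not divisible by 4
Not divisible by 4 → not a leap year


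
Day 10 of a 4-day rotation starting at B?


Shifts: A, B, C, D
Start: B (index 1)
Day 10: (1 + 10 - 1) mod 4
= 10 mod 4
= 2
Index 2 → shift C

Shift C


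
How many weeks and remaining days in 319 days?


45 weeks 4 days

Weeks: 319 ÷ 7 = 45 remainder 4


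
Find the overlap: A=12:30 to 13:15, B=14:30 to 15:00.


0 minutes

Meeting A: 750-795 (in minutes from midnight)
Meeting B: 870-900
Overlap start = max(750, 870) = 870
Overlap end = min(795, 900) = 795
Overlap = max(0, 795 - 870) = 0 min


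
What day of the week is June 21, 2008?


Zeller's congruence:
q=21, m=6, k=8, j=20
h = (21 + ⌊13×7/5⌋ + 8 + ⌊8/4⌋ + ⌊20/4⌋ - 2×20) mod 7
= (21 + 18 + 8 + 2 + 5 - 40) mod 7
= 14 mod 7 = 0
h=0 → Saturday

Saturday


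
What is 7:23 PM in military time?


Input: 7:23 PM
PM: 7 + 12 = 19

19:23


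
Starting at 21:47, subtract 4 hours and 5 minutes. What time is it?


17:42

Start: 1307 minutes from midnight
Subtract: 245 minutes
Remaining: 1307 - 245 = 1062
Hours: 17, Minutes: 42


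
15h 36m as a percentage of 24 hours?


0.6500 (65.00%)

Total minutes: 15×60 + 36 = 936
Day = 24×60 = 1440 minutes
Fraction = 936/1440 = 0.6500
As a percentage: 936/1440 × 100 = 65.00%


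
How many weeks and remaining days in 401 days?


Weeks: 401 ÷ 7 = 57 remainder 2

57 weeks 2 days


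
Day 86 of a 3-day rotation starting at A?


Shift B

Shifts: A, B, C
Start: A (index 0)
Day 86: (0 + 86 - 1) mod 3
= 85 mod 3
= 1
Index 1 → shift B


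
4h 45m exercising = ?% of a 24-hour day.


19.8%

Time: 285 minutes
Day: 1440 minutes
Percentage = (285/1440) × 100 ≈ 19.8%


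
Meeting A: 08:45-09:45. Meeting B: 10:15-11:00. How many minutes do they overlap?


Meeting A: 525-585 (in minutes from midnight)
Meeting B: 615-660
Overlap start = max(525, 615) = 615
Overlap end = min(585, 660) = 585
Overlap = max(0, 585 - 615) = 0 min

0 minutes


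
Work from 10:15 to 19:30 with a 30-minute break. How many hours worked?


8h 45m (525 minutes)

Total time = (19×60+30) - (10×60+15)
= 1170 - 615 = 555 min
Minus break: 555 - 30 = 525 min
= 8h 45m


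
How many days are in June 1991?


30 days

Month: June (month 6)
June has 30 days


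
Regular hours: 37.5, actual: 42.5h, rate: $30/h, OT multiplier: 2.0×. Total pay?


Regular: 37.5h × $30 = $1125.00
Overtime: 42.5 - 37.5 = 5.0h
OT pay: 5.0h × $30 × 2.0 = $300.00
Total = $1125.00 + $300.00 = $1425.00

$1425.00


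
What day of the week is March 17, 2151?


Wednesday

Zeller's congruence:
q=17, m=3, k=51, j=21
h = (17 + ⌊13×4/5⌋ + 51 + ⌊51/4⌋ + ⌊21/4⌋ - 2×21) mod 7
= (17 + 10 + 51 + 12 + 5 - 42) mod 7
= 53 mod 7 = 4
h=4 → Wednesday


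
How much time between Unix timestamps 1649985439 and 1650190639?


205200 seconds (57.0 hours / 2.38 days)

Difference = 1650190639 - 1649985439 = 205200 seconds
In hours: 205200 / 3600 = 57.0
In days: 205200 / 86400 ≈ 2.38


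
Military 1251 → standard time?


Hour: 12
12 → 12 PM (noon)

12:51 PM


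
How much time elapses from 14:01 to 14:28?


End time in minutes: 14×60 + 28 = 868
Start time in minutes: 14×60 + 1 = 841
Difference = 868 - 841 = 27 minutes
= 0 hours 27 minutes

0h 27m


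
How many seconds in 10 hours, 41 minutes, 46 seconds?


Hours: 10 × 3600 = 36000
Minutes: 41 × 60 = 2460
Seconds: 46
Total = 36000 + 2460 + 46 = 38506

38506 seconds


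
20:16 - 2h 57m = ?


Start: 1216 minutes from midnight
Subtract: 177 minutes
Remaining: 1216 - 177 = 1039
Hours: 17, Minutes: 19

17:19


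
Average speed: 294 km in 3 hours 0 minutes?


Distance: 294 km
Time: 3 hours
Speed = 294 / 3 = 98.0 km/h

98.0 km/h


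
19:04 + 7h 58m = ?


03:02 (next day)

Start: 1144 minutes from midnight
Add: 478 minutes
Total: 1622 minutes
Hours: 1622 ÷ 60 = 27 remainder 2
27 ≥ 24 → 27 - 24 = 3 (next day)


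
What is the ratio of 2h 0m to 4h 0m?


Duration 1: 120 minutes
Duration 2: 240 minutes
Ratio = 120:240
GCD = 120
Simplified = 1:2
As a decimal: 1/2 = 0.50

1:2 (0.50)


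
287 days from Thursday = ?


Thursday

Start: Thursday (index 3)
(3 + 287) mod 7
= 290 mod 7
= 3
Index 3 → Thursday


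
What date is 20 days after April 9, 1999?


April 29, 1999

Start: April 9, 1999
Add 20 days
April 9 + 20 = April 29, 1999


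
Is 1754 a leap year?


No

Rules: divisible by 4 AND (not by 100 OR by 400)
1754 ÷ 4 = 438 remainder 2 → not divisible by 4
Not divisible by 4 → not a leap year


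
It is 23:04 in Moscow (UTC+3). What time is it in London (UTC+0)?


Time difference = UTC+0 - UTC+3 = -3 hours
New hour = (23 -3) mod 24
= 20 mod 24 = 20
Minutes unchanged → 20:04

20:04


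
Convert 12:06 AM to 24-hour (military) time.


Input: 12:06 AM
12 AM → 00 (midnight)

00:06


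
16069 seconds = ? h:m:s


4h 27m 49s

Hours: 16069 ÷ 3600 = 4 remainder 1669
Minutes: 1669 ÷ 60 = 27 remainder 49
Seconds: 49


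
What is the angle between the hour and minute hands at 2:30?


Hour hand = 2×30 + 30×0.5 = 75.0°
Minute hand = 30×6 = 180°
Difference = |75.0 - 180| = 105.0°

105.0°


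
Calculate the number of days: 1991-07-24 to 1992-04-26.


From July 24, 1991 to April 26, 1992
Rest of July 1991: 31 - 24 = 7
Full months: August 31, September 30, October 31, November 30, December 31, January 31, February 1992 29, March 31
Days into April 1992: 26
Total = 7 + 31 + 30 + 31 + 30 + 31 + 31 + 29 + 31 + 26 = 277 days

277 days


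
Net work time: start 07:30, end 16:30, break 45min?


8h 15m (495 minutes)

Total time = (16×60+30) - (7×60+30)
= 990 - 450 = 540 min
Minus break: 540 - 45 = 495 min
= 8h 15m


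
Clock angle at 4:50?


Hour hand = 4×30 + 50×0.5 = 145.0°
Minute hand = 50×6 = 300°
Difference = |145.0 - 300| = 155.0°

155.0°


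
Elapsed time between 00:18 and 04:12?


3h 54m

End time in minutes: 4×60 + 12 = 252
Start time in minutes: 0×60 + 18 = 18
Difference = 252 - 18 = 234 minutes
= 3 hours 54 minutes


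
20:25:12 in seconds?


Hours: 20 × 3600 = 72000
Minutes: 25 × 60 = 1500
Seconds: 12
Total = 72000 + 1500 + 12 = 73512

73512 seconds


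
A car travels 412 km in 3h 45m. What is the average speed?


109.9 km/h

Distance: 412 km
Time: 3h 45m = 225 min = 225/60 = 15/4 hours
Speed = 412 ÷ (15/4) = 412 × 4 / 15 = 1648/15 ≈ 109.9 km/h


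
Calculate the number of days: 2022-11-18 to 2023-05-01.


From November 18, 2022 to May 1, 2023
Rest of November 2022: 30 - 18 = 12
Full months: December 31, January 31, February 2023 28, March 31, April 30
Days into May 2023: 1
Total = 12 + 31 + 31 + 28 + 31 + 30 + 1 = 164 days

164 days


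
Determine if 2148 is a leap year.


Rules: divisible by 4 AND (not by 100 OR by 400)
2148 ÷ 4 = 537 exactly → divisible by 4
2148 ÷ 100 = 21 remainder 48 → not divisible by 100
Divisible by 4 but not by 100 → leap year

Yes


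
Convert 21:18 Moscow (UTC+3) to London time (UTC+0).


Time difference = UTC+0 - UTC+3 = -3 hours
New hour = (21 -3) mod 24
= 18 mod 24 = 18
Minutes unchanged → 18:18

18:18


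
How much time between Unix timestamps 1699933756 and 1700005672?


71916 seconds (20.0 hours / 0.83 days)

Difference = 1700005672 - 1699933756 = 71916 seconds
In hours: 71916 / 3600 ≈ 20.0
In days: 71916 / 86400 ≈ 0.83


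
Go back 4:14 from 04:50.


Start: 290 minutes from midnight
Subtract: 254 minutes
Remaining: 290 - 254 = 36
Hours: 0, Minutes: 36

00:36


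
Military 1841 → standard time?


Hour: 18
18 - 12 = 6 → PM

6:41 PM


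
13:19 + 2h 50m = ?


Start: 799 minutes from midnight
Add: 170 minutes
Total: 969 minutes
Hours: 969 ÷ 60 = 16 remainder 9

16:09


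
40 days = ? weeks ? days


Weeks: 40 ÷ 7 = 5 remainder 5

5 weeks 5 days


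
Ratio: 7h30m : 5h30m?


Duration 1: 450 minutes
Duration 2: 330 minutes
Ratio = 450:330
GCD = 30
Simplified = 15:11
As a decimal: 15/11 ≈ 1.36

15:11 (1.36)


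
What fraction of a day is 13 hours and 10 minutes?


Total minutes: 13×60 + 10 = 790
Day = 24×60 = 1440 minutes
Fraction = 790/1440 ≈ 0.5486
As a percentage: 790/1440 × 100 ≈ 54.86%

0.5486 (54.86%)


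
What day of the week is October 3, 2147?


Tuesday

Zeller's congruence:
q=3, m=10, k=47, j=21
h = (3 + ⌊13×11/5⌋ + 47 + ⌊47/4⌋ + ⌊21/4⌋ - 2×21) mod 7
= (3 + 28 + 47 + 11 + 5 - 42) mod 7
= 52 mod 7 = 3
h=3 → Tuesday


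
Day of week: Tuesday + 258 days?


Start: Tuesday (index 1)
(1 + 258) mod 7
= 259 mod 7
= 0
Index 0 → Monday

Monday


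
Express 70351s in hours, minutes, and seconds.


19h 32m 31s

Hours: 70351 ÷ 3600 = 19 remainder 1951
Minutes: 1951 ÷ 60 = 32 remainder 31
Seconds: 31


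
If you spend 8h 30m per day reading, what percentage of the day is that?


35.4%

Time: 510 minutes
Day: 1440 minutes
Percentage = (510/1440) × 100 ≈ 35.4%


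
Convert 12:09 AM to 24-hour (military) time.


00:09

Input: 12:09 AM
12 AM → 00 (midnight)


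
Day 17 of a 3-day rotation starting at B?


Shifts: A, B, C
Start: B (index 1)
Day 17: (1 + 17 - 1) mod 3
= 17 mod 3
= 2
Index 2 → shift C

Shift C


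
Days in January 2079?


31 days

Month: January (month 1)
January has 31 days


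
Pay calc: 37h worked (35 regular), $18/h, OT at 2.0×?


$702.00

Regular: 35h × $18 = $630.00
Overtime: 37 - 35 = 2h
OT pay: 2h × $18 × 2.0 = $72.00
Total = $630.00 + $72.00 = $702.00


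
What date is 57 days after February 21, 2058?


April 19, 2058

Start: February 21, 2058
Add 57 days
February 21 → March 1: 28 - 21 + 1 = 8 days (57 - 8 = 49 left)
March 1 → April 1: 31 - 1 + 1 = 31 days (49 - 31 = 18 left)
April 1 + 18 = April 19, 2058


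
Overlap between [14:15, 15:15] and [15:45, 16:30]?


Meeting A: 855-915 (in minutes from midnight)
Meeting B: 945-990
Overlap start = max(855, 945) = 945
Overlap end = min(915, 990) = 915
Overlap = max(0, 915 - 945) = 0 min

0 minutes


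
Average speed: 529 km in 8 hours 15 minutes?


64.1 km/h

Distance: 529 km
Time: 8h 15m = 495 min = 495/60 = 33/4 hours
Speed = 529 ÷ (33/4) = 529 × 4 / 33 = 2116/33 ≈ 64.1 km/h


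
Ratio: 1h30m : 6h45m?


Duration 1: 90 minutes
Duration 2: 405 minutes
Ratio = 90:405
GCD = 45
Simplified = 2:9
As a decimal: 2/9 ≈ 0.22

2:9 (0.22)


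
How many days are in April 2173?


Month: April (month 4)
April has 30 days

30 days


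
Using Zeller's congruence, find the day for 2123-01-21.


Thursday

Zeller's congruence:
q=21, m=13, k=22, j=21
h = (21 + ⌊13×14/5⌋ + 22 + ⌊22/4⌋ + ⌊21/4⌋ - 2×21) mod 7
= (21 + 36 + 22 + 5 + 5 - 42) mod 7
= 47 mod 7 = 5
h=5 → Thursday


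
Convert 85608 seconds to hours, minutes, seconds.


23h 46m 48s

Hours: 85608 ÷ 3600 = 23 remainder 2808
Minutes: 2808 ÷ 60 = 46 remainder 48
Seconds: 48


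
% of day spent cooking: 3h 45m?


15.6%

Time: 225 minutes
Day: 1440 minutes
Percentage = (225/1440) × 100 ≈ 15.6%


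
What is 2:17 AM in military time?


02:17

Input: 2:17 AM
AM hour stays: 2


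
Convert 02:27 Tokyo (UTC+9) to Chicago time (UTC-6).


Time difference = UTC-6 - UTC+9 = -15 hours
New hour = (2 -15) mod 24
= -13 mod 24 = 11
Minutes unchanged → 11:27; -13 < 0 → previous day

11:27 (previous day)


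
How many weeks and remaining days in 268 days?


38 weeks 2 days

Weeks: 268 ÷ 7 = 38 remainder 2


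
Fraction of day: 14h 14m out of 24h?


0.5931 (59.31%)

Total minutes: 14×60 + 14 = 854
Day = 24×60 = 1440 minutes
Fraction = 854/1440 ≈ 0.5931
As a percentage: 854/1440 × 100 ≈ 59.31%


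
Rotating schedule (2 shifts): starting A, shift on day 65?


Shifts: A, B
Start: A (index 0)
Day 65: (0 + 65 - 1) mod 2
= 64 mod 2
= 0
Index 0 → shift A

Shift A


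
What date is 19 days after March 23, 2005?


Start: March 23, 2005
Add 19 days
March 23 → April 1: 31 - 23 + 1 = 9 days (19 - 9 = 10 left)
April 1 + 10 = April 11, 2005

April 11, 2005


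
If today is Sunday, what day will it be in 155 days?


Start: Sunday (index 6)
(6 + 155) mod 7
= 161 mod 7
= 0
Index 0 → Monday

Monday


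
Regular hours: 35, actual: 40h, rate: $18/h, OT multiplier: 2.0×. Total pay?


Regular: 35h × $18 = $630.00
Overtime: 40 - 35 = 5h
OT pay: 5h × $18 × 2.0 = $180.00
Total = $630.00 + $180.00 = $810.00

$810.00


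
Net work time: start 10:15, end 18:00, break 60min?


Total time = (18×60+0) - (10×60+15)
= 1080 - 615 = 465 min
Minus break: 465 - 60 = 405 min
= 6h 45m

6h 45m (405 minutes)


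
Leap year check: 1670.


Rules: divisible by 4 AND (not by 100 OR by 400)
1670 ÷ 4 = 417 remainder 2 → not divisible by 4
Not divisible by 4 → not a leap year

No


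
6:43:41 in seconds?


Hours: 6 × 3600 = 21600
Minutes: 43 × 60 = 2580
Seconds: 41
Total = 21600 + 2580 + 41 = 24221

24221 seconds


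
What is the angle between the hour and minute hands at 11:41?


Hour hand = 11×30 + 41×0.5 = 350.5°
Minute hand = 41×6 = 246°
Difference = |350.5 - 246| = 104.5°

104.5°


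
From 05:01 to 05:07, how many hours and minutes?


0h 6m

End time in minutes: 5×60 + 7 = 307
Start time in minutes: 5×60 + 1 = 301
Difference = 307 - 301 = 6 minutes
= 0 hours 6 minutes


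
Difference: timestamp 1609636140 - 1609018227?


617913 seconds (171.6 hours / 7.15 days)

Difference = 1609636140 - 1609018227 = 617913 seconds
In hours: 617913 / 3600 ≈ 171.6
In days: 617913 / 86400 ≈ 7.15


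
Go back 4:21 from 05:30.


01:09

Start: 330 minutes from midnight
Subtract: 261 minutes
Remaining: 330 - 261 = 69
Hours: 1, Minutes: 9


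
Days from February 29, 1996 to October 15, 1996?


From February 29, 1996 to October 15, 1996
Rest of February 1996: 29 - 29 = 0
Full months: March 31, April 30, May 31, June 30, July 31, August 31, September 30
Days into October 1996: 15
Total = 0 + 31 + 30 + 31 + 30 + 31 + 31 + 30 + 15 = 229 days

229 days


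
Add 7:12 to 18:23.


Start: 1103 minutes from midnight
Add: 432 minutes
Total: 1535 minutes
Hours: 1535 ÷ 60 = 25 remainder 35
25 ≥ 24 → 25 - 24 = 1 (next day)

01:35 (next day)


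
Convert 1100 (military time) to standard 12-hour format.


Hour: 11
11 < 12 → AM

11:00 AM


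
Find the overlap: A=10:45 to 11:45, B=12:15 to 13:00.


0 minutes

Meeting A: 645-705 (in minutes from midnight)
Meeting B: 735-780
Overlap start = max(645, 735) = 735
Overlap end = min(705, 780) = 705
Overlap = max(0, 705 - 735) = 0 min


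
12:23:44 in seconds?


44624 seconds

Hours: 12 × 3600 = 43200
Minutes: 23 × 60 = 1380
Seconds: 44
Total = 43200 + 1380 + 44 = 44624


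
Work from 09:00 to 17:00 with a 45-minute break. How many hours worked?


7h 15m (435 minutes)

Total time = (17×60+0) - (9×60+0)
= 1020 - 540 = 480 min
Minus break: 480 - 45 = 435 min
= 7h 15m
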